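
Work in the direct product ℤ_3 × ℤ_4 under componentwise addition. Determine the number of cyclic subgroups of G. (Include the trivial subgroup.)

Each element a generates a cyclic subgroup ⟨a⟩; distinct elements may generate the same one (a cyclic group of order d has φ(d) generators).
Cyclic subgroups by order — order 1: 1; order 2: 1; order 3: 1; order 4: 1; order 6: 1; order 12: 1.
Total: 6.

6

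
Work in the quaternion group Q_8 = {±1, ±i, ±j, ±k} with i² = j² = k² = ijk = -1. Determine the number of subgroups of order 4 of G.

3

|G| = 8 and 4 | 8, so subgroups of order 4 are possible by Lagrange.
The subgroups of order 4 are: {1, -1, i, -i}; {1, -1, j, -j}; {1, -1, k, -k}.
So G has 3 subgroups of order 4.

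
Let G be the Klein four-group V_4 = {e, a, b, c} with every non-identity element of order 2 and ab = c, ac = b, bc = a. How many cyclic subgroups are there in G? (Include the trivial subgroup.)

4

Each element a generates a cyclic subgroup ⟨a⟩; distinct elements may generate the same one (a cyclic group of order d has φ(d) generators).
Cyclic subgroups by order — order 1: 1; order 2: 3.
Total: 4.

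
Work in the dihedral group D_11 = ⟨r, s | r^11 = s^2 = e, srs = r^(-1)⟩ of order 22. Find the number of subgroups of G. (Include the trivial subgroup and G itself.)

|G| = 22, so by Lagrange every subgroup order divides 22. Divisors: 1, 2, 11, 22.
Subgroups by order — order 1: 1; order 2: 11; order 11: 1; order 22: 1.
Total: 1 + 11 + 1 + 1 = 14.

14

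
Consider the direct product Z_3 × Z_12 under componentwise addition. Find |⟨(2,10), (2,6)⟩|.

|⟨(2,10)⟩| = 6 and |⟨(2,6)⟩| = 6, so |H| is a multiple of lcm(6, 6) = 6 and divides |G| = 36.
Closing under the operation: H = {(0,0), (0,2), (0,4), (0,6), (0,8), (0,10), (1,0), (1,2), (1,4), (1,6), (1,8), (1,10), (2,0), (2,2), (2,4), (2,6), (2,8), (2,10)}, so |H| = 18.

18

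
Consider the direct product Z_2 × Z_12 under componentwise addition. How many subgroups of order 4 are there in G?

3

|G| = 24 and 4 | 24, so subgroups of order 4 are possible by Lagrange.
The subgroups of order 4 are: {(0,0), (0,3), (0,6), (0,9)}; {(0,0), (0,6), (1,0), (1,6)}; {(0,0), (0,6), (1,3), (1,9)}.
So G has 3 subgroups of order 4.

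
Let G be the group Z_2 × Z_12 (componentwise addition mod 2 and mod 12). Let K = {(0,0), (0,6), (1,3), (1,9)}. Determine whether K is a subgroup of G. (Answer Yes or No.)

|K| = 4 divides |G| = 24, consistent with Lagrange.
K contains the identity, every element's inverse is in K, and K is closed under +: it is a subgroup.
In fact K = ⟨(1,9)⟩.

Yes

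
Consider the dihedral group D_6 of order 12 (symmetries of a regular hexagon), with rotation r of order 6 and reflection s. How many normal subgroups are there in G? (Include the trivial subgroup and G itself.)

G has 16 subgroups. Checking conjugation-invariance by order — order 1: 1/1 normal; order 2: 1/7 normal; order 3: 1/1 normal; order 4: 0/3 normal; order 6: 3/3 normal; order 12: 1/1 normal.
Total normal subgroups: 7.

7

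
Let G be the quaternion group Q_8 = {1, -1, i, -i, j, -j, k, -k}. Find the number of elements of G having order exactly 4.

6

The elements of order 4 are: i, -i, j, -j, k, -k.
That's 6.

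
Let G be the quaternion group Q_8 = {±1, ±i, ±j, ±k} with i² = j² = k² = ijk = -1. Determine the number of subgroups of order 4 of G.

3

|G| = 8 and 4 | 8, so subgroups of order 4 are possible by Lagrange.
The subgroups of order 4 are: {1, -1, i, -i}; {1, -1, j, -j}; {1, -1, k, -k}.
So G has 3 subgroups of order 4.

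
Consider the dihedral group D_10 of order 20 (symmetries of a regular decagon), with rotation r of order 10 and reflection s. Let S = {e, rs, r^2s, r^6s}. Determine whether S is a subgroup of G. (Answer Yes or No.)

Closure fails: r^2s · r^6s = r^6 ∉ S. So S is not a subgroup.

No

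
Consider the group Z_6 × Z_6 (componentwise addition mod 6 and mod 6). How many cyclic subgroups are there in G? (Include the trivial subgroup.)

20

Group the elements of G by the cyclic subgroup they generate; each cyclic subgroup of order d accounts for φ(d) elements.
Cyclic subgroups by order — order 1: 1; order 2: 3; order 3: 4; order 6: 12.
Total: 20.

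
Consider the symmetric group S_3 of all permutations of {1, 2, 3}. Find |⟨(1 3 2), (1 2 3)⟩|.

3

|⟨(1 3 2)⟩| = 3 and |⟨(1 2 3)⟩| = 3, so |H| is a multiple of lcm(3, 3) = 3 and divides |G| = 6.
Closing under the operation: H = {e, (1 2 3), (1 3 2)}, so |H| = 3.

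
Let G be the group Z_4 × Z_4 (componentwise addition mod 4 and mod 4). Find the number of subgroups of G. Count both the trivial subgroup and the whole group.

15

|G| = 16, so by Lagrange every subgroup order divides 16. Divisors: 1, 2, 4, 8, 16.
Subgroups by order — order 1: 1; order 2: 3; order 4: 7; order 8: 3; order 16: 1.
Total: 1 + 3 + 7 + 3 + 1 = 15.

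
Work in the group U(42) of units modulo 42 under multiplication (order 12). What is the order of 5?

6

Compute successive powers of 5 mod 42: 5, 25, 41, 37, 17, 1; 5^6 ≡ 1 (mod 42).
So |⟨5⟩| = 6.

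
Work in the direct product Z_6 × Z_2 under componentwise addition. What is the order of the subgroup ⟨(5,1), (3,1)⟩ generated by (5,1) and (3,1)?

6

|⟨(5,1)⟩| = 6 and |⟨(3,1)⟩| = 2, so |H| is a multiple of lcm(6, 2) = 6 and divides |G| = 12.
Closing under the operation: H = {(0,0), (1,1), (2,0), (3,1), (4,0), (5,1)}, so |H| = 6.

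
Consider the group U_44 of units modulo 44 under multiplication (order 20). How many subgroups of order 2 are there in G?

|G| = 20 and 2 | 20, so subgroups of order 2 are possible by Lagrange.
The subgroups of order 2 are: {1, 21}; {1, 23}; {1, 43}.
So G has 3 subgroups of order 2.

3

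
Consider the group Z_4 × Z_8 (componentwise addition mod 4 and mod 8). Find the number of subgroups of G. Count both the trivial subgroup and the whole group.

|G| = 32, so by Lagrange every subgroup order divides 32. Divisors: 1, 2, 4, 8, 16, 32.
Subgroups by order — order 1: 1; order 2: 3; order 4: 7; order 8: 7; order 16: 3; order 32: 1.
Total: 1 + 3 + 7 + 7 + 3 + 1 = 22.

22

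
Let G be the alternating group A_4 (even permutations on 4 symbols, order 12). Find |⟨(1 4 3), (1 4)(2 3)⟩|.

|⟨(1 4 3)⟩| = 3 and |⟨(1 4)(2 3)⟩| = 2, so |H| is a multiple of lcm(3, 2) = 6 and divides |G| = 12.
Closing {(1 4 3), (1 4)(2 3)} under the group operation gives all of G, so |H| = 12.

12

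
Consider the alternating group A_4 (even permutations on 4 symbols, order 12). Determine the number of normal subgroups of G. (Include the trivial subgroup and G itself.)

3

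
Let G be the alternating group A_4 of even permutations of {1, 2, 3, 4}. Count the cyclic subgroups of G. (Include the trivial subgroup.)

8

Each element a generates a cyclic subgroup ⟨a⟩; distinct elements may generate the same one (a cyclic group of order d has φ(d) generators).
Cyclic subgroups by order — order 1: 1; order 2: 3; order 3: 4.
Total: 8.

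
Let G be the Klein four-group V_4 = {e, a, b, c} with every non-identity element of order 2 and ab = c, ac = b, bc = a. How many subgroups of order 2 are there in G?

|G| = 4 and 2 | 4, so subgroups of order 2 are possible by Lagrange.
The subgroups of order 2 are: {e, a}; {e, b}; {e, c}.
So G has 3 subgroups of order 2.

3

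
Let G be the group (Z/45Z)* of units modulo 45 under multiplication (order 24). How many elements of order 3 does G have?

2

The elements of order 3 are: 16, 31.
That's 2.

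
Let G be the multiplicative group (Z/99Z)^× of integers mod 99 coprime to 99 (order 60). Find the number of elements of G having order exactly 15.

The elements of order 15 are: 4, 16, 25, 31, 49, 58, 70, 97.
That's 8.

8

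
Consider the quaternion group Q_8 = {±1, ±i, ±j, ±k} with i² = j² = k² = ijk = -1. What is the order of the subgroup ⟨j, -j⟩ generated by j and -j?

|⟨j⟩| = 4 and |⟨-j⟩| = 4, so |H| is a multiple of lcm(4, 4) = 4 and divides |G| = 8.
Closing under the operation: H = {1, -1, j, -j}, so |H| = 4.

4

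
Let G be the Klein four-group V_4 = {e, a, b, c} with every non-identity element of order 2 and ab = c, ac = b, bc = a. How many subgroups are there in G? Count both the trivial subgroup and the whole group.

5

|G| = 4, so by Lagrange every subgroup order divides 4. Divisors: 1, 2, 4.
Subgroups by order — order 1: 1; order 2: 3; order 4: 1.
Total: 1 + 3 + 1 = 5.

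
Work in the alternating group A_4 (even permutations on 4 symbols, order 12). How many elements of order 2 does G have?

The elements of order 2 are: (1 2)(3 4), (1 3)(2 4), (1 4)(2 3).
That's 3.

3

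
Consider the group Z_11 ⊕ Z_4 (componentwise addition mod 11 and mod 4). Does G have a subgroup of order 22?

22 | 44. A subgroup of order 22 is {(0,0), (0,2), (1,0), (1,2), (2,0), (2,2), (3,0), (3,2), (4,0), (4,2), (5,0), (5,2), (6,0), (6,2), (7,0), (7,2), (8,0), (8,2), (9,0), (9,2), (10,0), (10,2)}.

Yes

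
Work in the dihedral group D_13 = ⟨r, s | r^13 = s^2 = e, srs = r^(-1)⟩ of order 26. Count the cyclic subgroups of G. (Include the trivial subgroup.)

Group the elements of G by the cyclic subgroup they generate; each cyclic subgroup of order d accounts for φ(d) elements.
Cyclic subgroups by order — order 1: 1; order 2: 13; order 13: 1.
Total: 15.

15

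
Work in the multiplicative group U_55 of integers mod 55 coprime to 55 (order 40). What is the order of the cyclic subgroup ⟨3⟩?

Compute successive powers of 3 mod 55: 3, 9, 27, 26, 23, 14, 42, 16, …; 3^20 ≡ 1 (mod 55).
So |⟨3⟩| = 20.

20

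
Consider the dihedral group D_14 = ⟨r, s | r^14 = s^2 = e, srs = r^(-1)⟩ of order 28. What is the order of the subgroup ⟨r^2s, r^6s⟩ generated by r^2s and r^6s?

14

|⟨r^2s⟩| = 2 and |⟨r^6s⟩| = 2, so |H| is a multiple of lcm(2, 2) = 2 and divides |G| = 28.
Closing under the operation: H = {e, r^2, r^4, r^6, r^8, r^10, r^12, s, r^2s, r^4s, r^6s, r^8s, r^10s, r^12s}, so |H| = 14.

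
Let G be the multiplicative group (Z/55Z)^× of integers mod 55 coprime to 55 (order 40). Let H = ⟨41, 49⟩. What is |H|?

|⟨41⟩| = 10 and |⟨49⟩| = 10, so |H| is a multiple of lcm(10, 10) = 10 and divides |G| = 40.
Closing under the operation: H = {1, 4, 6, 9, 14, 16, 19, 21, 24, 26, 29, 31, 34, 36, 39, 41, 46, 49, 51, 54}, so |H| = 20.

20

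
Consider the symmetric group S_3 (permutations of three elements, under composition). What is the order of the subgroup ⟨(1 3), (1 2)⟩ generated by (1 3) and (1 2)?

|⟨(1 3)⟩| = 2 and |⟨(1 2)⟩| = 2, so |H| is a multiple of lcm(2, 2) = 2 and divides |G| = 6.
Closing {(1 3), (1 2)} under the group operation gives all of G, so |H| = 6.

6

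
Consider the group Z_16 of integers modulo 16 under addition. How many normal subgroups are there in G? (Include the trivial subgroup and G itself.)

G is abelian, so every subgroup is normal.
G has 5 subgroups in total, hence 5 normal subgroups.

5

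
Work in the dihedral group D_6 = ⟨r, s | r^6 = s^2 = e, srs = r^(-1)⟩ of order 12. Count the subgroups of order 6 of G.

3

|G| = 12 and 6 | 12, so subgroups of order 6 are possible by Lagrange.
The subgroups of order 6 are: {e, r, r^2, r^3, r^4, r^5}; {e, r^2, r^4, s, r^2s, r^4s}; {e, r^2, r^4, rs, r^3s, r^5s}.
So G has 3 subgroups of order 6.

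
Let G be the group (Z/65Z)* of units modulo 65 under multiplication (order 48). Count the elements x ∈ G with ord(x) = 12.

24

Enumerating element orders in G gives 24 elements of order 12.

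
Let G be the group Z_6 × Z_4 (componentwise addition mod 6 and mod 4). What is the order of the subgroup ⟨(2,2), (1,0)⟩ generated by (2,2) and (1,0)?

12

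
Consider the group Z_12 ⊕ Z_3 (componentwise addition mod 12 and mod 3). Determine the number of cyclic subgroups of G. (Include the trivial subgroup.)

15

Group the elements of G by the cyclic subgroup they generate; each cyclic subgroup of order d accounts for φ(d) elements.
Cyclic subgroups by order — order 1: 1; order 2: 1; order 3: 4; order 4: 1; order 6: 4; order 12: 4.
Total: 15.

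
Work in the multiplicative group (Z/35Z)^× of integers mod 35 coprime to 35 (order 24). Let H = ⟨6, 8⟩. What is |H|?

8

|⟨6⟩| = 2 and |⟨8⟩| = 4, so |H| is a multiple of lcm(2, 4) = 4 and divides |G| = 24.
Closing under the operation: H = {1, 6, 8, 13, 22, 27, 29, 34}, so |H| = 8.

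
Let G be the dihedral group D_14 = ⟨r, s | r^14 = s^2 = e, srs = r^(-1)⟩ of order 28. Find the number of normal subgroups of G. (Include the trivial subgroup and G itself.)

G has 28 subgroups. Checking conjugation-invariance by order — order 1: 1/1 normal; order 2: 1/15 normal; order 4: 0/7 normal; order 7: 1/1 normal; order 14: 3/3 normal; order 28: 1/1 normal.
Total normal subgroups: 7.

7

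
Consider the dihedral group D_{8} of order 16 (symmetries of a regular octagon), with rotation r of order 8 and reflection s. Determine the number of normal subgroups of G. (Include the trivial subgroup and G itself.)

G has 19 subgroups. Checking conjugation-invariance by order — order 1: 1/1 normal; order 2: 1/9 normal; order 4: 1/5 normal; order 8: 3/3 normal; order 16: 1/1 normal.
Total normal subgroups: 7.

7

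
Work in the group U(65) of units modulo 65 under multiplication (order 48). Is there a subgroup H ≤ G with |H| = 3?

3 | 48. A subgroup of order 3 is {1, 16, 61}.

Yes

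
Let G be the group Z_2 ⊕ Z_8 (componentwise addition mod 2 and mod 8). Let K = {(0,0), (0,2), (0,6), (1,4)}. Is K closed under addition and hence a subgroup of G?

No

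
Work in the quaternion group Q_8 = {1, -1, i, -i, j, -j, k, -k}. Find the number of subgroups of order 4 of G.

3

|G| = 8 and 4 | 8, so subgroups of order 4 are possible by Lagrange.
The subgroups of order 4 are: {1, -1, i, -i}; {1, -1, j, -j}; {1, -1, k, -k}.
So G has 3 subgroups of order 4.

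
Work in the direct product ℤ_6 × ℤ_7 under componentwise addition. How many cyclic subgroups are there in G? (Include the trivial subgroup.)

8

Group the elements of G by the cyclic subgroup they generate; each cyclic subgroup of order d accounts for φ(d) elements.
Cyclic subgroups by order — order 1: 1; order 2: 1; order 3: 1; order 6: 1; order 7: 1; order 14: 1; order 21: 1; order 42: 1.
Total: 8.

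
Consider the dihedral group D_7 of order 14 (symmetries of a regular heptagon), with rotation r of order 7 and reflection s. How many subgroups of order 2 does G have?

|G| = 14 and 2 | 14, so subgroups of order 2 are possible by Lagrange.
The subgroups of order 2 are: {e, r^2s}; {e, r^3s}; {e, r^4s}; {e, r^5s}; … (7 in all).
So G has 7 subgroups of order 2.

7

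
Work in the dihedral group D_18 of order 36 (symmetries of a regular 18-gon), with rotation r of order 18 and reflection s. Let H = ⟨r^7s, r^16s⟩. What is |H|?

|⟨r^7s⟩| = 2 and |⟨r^16s⟩| = 2, so |H| is a multiple of lcm(2, 2) = 2 and divides |G| = 36.
Closing under the operation: H = {e, r^9, r^7s, r^16s}, so |H| = 4.

4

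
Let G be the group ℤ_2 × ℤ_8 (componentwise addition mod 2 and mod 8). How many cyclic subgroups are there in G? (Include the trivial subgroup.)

8

Each element a generates a cyclic subgroup ⟨a⟩; distinct elements may generate the same one (a cyclic group of order d has φ(d) generators).
Cyclic subgroups by order — order 1: 1; order 2: 3; order 4: 2; order 8: 2.
Total: 8.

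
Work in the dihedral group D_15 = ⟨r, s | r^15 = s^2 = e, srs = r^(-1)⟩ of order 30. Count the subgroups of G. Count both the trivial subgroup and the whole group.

|G| = 30, so by Lagrange every subgroup order divides 30. Divisors: 1, 2, 3, 5, 6, 10, 15, 30.
Subgroups by order — order 1: 1; order 2: 15; order 3: 1; order 5: 1; order 6: 5; order 10: 3; order 15: 1; order 30: 1.
Total: 1 + 15 + 1 + 1 + 5 + 3 + 1 + 1 = 28.

28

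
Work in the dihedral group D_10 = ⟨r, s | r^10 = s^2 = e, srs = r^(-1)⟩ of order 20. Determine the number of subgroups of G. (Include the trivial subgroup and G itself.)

22

|G| = 20, so by Lagrange every subgroup order divides 20. Divisors: 1, 2, 4, 5, 10, 20.
Subgroups by order — order 1: 1; order 2: 11; order 4: 5; order 5: 1; order 10: 3; order 20: 1.
Total: 1 + 11 + 5 + 1 + 3 + 1 = 22.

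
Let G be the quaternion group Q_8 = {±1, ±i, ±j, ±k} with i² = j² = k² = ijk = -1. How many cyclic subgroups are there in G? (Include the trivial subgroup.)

Each element a generates a cyclic subgroup ⟨a⟩; distinct elements may generate the same one (a cyclic group of order d has φ(d) generators).
Cyclic subgroups by order — order 1: 1; order 2: 1; order 4: 3.
Total: 5.

5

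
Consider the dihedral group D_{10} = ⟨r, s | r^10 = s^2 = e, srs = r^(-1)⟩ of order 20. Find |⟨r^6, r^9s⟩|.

10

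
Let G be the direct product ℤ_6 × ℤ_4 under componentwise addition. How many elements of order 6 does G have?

6

An element (a,b) has order lcm(ord(a), ord(b)); count pairs with lcm equal to 6.
Enumerating gives 6 such elements.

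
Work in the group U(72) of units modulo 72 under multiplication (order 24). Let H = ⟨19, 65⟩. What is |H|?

12

|⟨19⟩| = 2 and |⟨65⟩| = 6, so |H| is a multiple of lcm(2, 6) = 6 and divides |G| = 24.
Closing under the operation: H = {1, 11, 17, 19, 25, 35, 41, 43, 49, 59, 65, 67}, so |H| = 12.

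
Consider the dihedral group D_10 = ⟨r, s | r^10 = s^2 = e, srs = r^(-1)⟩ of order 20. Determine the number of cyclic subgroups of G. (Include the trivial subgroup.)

14

Each element a generates a cyclic subgroup ⟨a⟩; distinct elements may generate the same one (a cyclic group of order d has φ(d) generators).
Cyclic subgroups by order — order 1: 1; order 2: 11; order 5: 1; order 10: 1.
Total: 14.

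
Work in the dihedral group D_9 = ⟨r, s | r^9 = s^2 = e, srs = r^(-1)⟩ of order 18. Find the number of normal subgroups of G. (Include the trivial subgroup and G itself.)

4

G has 16 subgroups. Checking conjugation-invariance by order — order 1: 1/1 normal; order 2: 0/9 normal; order 3: 1/1 normal; order 6: 0/3 normal; order 9: 1/1 normal; order 18: 1/1 normal.
Total normal subgroups: 4.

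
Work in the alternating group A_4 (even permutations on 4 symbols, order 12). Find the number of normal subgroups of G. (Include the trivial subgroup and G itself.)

3

G has 10 subgroups. Checking conjugation-invariance by order — order 1: 1/1 normal; order 2: 0/3 normal; order 3: 0/4 normal; order 4: 1/1 normal; order 12: 1/1 normal.
Total normal subgroups: 3.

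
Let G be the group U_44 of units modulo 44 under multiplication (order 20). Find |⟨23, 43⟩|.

4

|⟨23⟩| = 2 and |⟨43⟩| = 2, so |H| is a multiple of lcm(2, 2) = 2 and divides |G| = 20.
Closing under the operation: H = {1, 21, 23, 43}, so |H| = 4.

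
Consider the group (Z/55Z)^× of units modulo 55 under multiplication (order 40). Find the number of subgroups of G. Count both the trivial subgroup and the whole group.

|G| = 40, so by Lagrange every subgroup order divides 40. Divisors: 1, 2, 4, 5, 8, 10, 20, 40.
Subgroups by order — order 1: 1; order 2: 3; order 4: 3; order 5: 1; order 8: 1; order 10: 3; order 20: 3; order 40: 1.
Total: 1 + 3 + 3 + 1 + 1 + 3 + 3 + 1 = 16.

16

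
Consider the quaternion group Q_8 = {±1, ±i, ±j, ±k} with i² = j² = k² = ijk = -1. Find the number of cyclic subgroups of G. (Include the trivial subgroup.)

Each element a generates a cyclic subgroup ⟨a⟩; distinct elements may generate the same one (a cyclic group of order d has φ(d) generators).
Cyclic subgroups by order — order 1: 1; order 2: 1; order 4: 3.
Total: 5.

5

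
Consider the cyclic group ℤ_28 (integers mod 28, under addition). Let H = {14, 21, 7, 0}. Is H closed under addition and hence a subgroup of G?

|H| = 4 divides |G| = 28, consistent with Lagrange.
H contains the identity, every element's inverse is in H, and H is closed under +: it is a subgroup.
In fact H = ⟨21⟩.

Yes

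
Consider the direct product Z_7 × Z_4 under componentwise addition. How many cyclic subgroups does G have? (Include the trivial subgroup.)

6

Each element a generates a cyclic subgroup ⟨a⟩; distinct elements may generate the same one (a cyclic group of order d has φ(d) generators).
Cyclic subgroups by order — order 1: 1; order 2: 1; order 4: 1; order 7: 1; order 14: 1; order 28: 1.
Total: 6.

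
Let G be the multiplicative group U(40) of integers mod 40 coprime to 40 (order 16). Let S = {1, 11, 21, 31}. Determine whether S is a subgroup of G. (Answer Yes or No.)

Yes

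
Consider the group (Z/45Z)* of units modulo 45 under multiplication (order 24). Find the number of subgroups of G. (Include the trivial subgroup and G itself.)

|G| = 24, so by Lagrange every subgroup order divides 24. Divisors: 1, 2, 3, 4, 6, 8, 12, 24.
Subgroups by order — order 1: 1; order 2: 3; order 3: 1; order 4: 3; order 6: 3; order 8: 1; order 12: 3; order 24: 1.
Total: 1 + 3 + 1 + 3 + 3 + 1 + 3 + 1 = 16.

16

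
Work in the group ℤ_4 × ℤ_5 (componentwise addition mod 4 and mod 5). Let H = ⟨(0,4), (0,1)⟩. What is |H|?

|⟨(0,4)⟩| = 5 and |⟨(0,1)⟩| = 5, so |H| is a multiple of lcm(5, 5) = 5 and divides |G| = 20.
Closing under the operation: H = {(0,0), (0,1), (0,2), (0,3), (0,4)}, so |H| = 5.

5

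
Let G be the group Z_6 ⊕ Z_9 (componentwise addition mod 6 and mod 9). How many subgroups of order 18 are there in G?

|G| = 54 and 18 | 54, so subgroups of order 18 are possible by Lagrange.
The subgroups of order 18 are: {(0,0), (0,1), (0,2), (0,3), (0,4), (0,5), (0,6), (0,7), (0,8), (3,0), (3,1), (3,2), (3,3), (3,4), (3,5), (3,6), (3,7), (3,8)}; {(0,0), (0,3), (0,6), (1,0), (1,3), (1,6), (2,0), (2,3), (2,6), (3,0), (3,3), (3,6), (4,0), (4,3), (4,6), (5,0), (5,3), (5,6)}; {(0,0), (0,3), (0,6), (1,1), (1,4), (1,7), (2,2), (2,5), (2,8), (3,0), (3,3), (3,6), (4,1), (4,4), (4,7), (5,2), (5,5), (5,8)}; {(0,0), (0,3), (0,6), (1,2), (1,5), (1,8), (2,1), (2,4), (2,7), (3,0), (3,3), (3,6), (4,2), (4,5), (4,8), (5,1), (5,4), (5,7)}.
So G has 4 subgroups of order 18.

4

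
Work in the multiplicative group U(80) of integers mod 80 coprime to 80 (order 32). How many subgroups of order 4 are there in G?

19

|G| = 32 and 4 | 32, so subgroups of order 4 are possible by Lagrange.
The subgroups of order 4 are: {1, 11, 41, 51}; {1, 9, 13, 37}; {1, 17, 33, 49}; {1, 19, 41, 59}; … (19 in all).
So G has 19 subgroups of order 4.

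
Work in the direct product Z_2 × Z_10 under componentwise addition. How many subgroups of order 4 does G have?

1

|G| = 20 and 4 | 20, so subgroups of order 4 are possible by Lagrange.
The subgroups of order 4 are: {(0,0), (0,5), (1,0), (1,5)}.
So G has 1 subgroup of order 4.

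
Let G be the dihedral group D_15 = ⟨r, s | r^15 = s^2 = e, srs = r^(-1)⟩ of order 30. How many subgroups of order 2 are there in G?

15

|G| = 30 and 2 | 30, so subgroups of order 2 are possible by Lagrange.
The subgroups of order 2 are: {e, r^10s}; {e, r^11s}; {e, r^12s}; {e, r^13s}; … (15 in all).
So G has 15 subgroups of order 2.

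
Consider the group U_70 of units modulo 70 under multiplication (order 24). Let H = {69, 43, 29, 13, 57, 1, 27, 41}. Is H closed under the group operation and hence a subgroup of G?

Yes

|H| = 8 divides |G| = 24, consistent with Lagrange.
H contains the identity, every element's inverse is in H, and H is closed under ·: it is a subgroup.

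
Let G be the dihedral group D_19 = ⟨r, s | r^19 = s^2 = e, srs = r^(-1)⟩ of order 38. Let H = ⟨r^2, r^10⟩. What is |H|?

19

|⟨r^2⟩| = 19 and |⟨r^10⟩| = 19, so |H| is a multiple of lcm(19, 19) = 19 and divides |G| = 38.
Closing under the operation: H = {e, r, r^2, r^3, r^4, r^5, r^6, r^7, r^8, r^9, r^10, r^11, r^12, r^13, r^14, r^15, r^16, r^17, r^18}, so |H| = 19.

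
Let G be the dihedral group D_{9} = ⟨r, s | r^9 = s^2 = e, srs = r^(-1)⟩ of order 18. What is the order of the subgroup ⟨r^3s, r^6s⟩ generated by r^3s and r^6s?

6

|⟨r^3s⟩| = 2 and |⟨r^6s⟩| = 2, so |H| is a multiple of lcm(2, 2) = 2 and divides |G| = 18.
Closing under the operation: H = {e, r^3, r^6, s, r^3s, r^6s}, so |H| = 6.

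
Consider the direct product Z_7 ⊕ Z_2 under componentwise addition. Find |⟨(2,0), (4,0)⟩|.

7

|⟨(2,0)⟩| = 7 and |⟨(4,0)⟩| = 7, so |H| is a multiple of lcm(7, 7) = 7 and divides |G| = 14.
Closing under the operation: H = {(0,0), (1,0), (2,0), (3,0), (4,0), (5,0), (6,0)}, so |H| = 7.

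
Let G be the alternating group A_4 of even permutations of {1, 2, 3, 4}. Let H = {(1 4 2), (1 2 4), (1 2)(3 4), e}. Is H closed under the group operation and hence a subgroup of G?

Closure fails: (1 2)(3 4) ∘ (1 2 4) = (2 3 4) ∉ H. So H is not a subgroup.

No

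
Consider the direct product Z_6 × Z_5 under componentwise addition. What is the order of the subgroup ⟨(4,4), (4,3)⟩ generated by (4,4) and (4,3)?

|⟨(4,4)⟩| = 15 and |⟨(4,3)⟩| = 15, so |H| is a multiple of lcm(15, 15) = 15 and divides |G| = 30.
Closing under the operation: H = {(0,0), (0,1), (0,2), (0,3), (0,4), (2,0), (2,1), (2,2), (2,3), (2,4), (4,0), (4,1), (4,2), (4,3), (4,4)}, so |H| = 15.

15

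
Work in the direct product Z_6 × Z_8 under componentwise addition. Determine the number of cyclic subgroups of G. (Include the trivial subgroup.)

Group the elements of G by the cyclic subgroup they generate; each cyclic subgroup of order d accounts for φ(d) elements.
Cyclic subgroups by order — order 1: 1; order 2: 3; order 3: 1; order 4: 2; order 6: 3; order 8: 2; order 12: 2; order 24: 2.
Total: 16.

16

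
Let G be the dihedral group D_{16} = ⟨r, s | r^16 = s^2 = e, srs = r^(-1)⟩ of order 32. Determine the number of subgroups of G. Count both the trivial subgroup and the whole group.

36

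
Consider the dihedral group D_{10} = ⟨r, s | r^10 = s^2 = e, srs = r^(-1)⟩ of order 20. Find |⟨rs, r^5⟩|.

4

|⟨rs⟩| = 2 and |⟨r^5⟩| = 2, so |H| is a multiple of lcm(2, 2) = 2 and divides |G| = 20.
Closing under the operation: H = {e, r^5, rs, r^6s}, so |H| = 4.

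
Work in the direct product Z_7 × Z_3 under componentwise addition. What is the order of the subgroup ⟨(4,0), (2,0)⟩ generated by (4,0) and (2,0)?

|⟨(4,0)⟩| = 7 and |⟨(2,0)⟩| = 7, so |H| is a multiple of lcm(7, 7) = 7 and divides |G| = 21.
Closing under the operation: H = {(0,0), (1,0), (2,0), (3,0), (4,0), (5,0), (6,0)}, so |H| = 7.

7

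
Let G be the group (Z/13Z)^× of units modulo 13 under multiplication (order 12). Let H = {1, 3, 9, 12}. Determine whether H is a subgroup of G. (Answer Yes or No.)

No

Closure fails: 3 · 12 = 10 ∉ H. So H is not a subgroup.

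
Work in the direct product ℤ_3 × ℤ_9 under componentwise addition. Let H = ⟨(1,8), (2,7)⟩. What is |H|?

|⟨(1,8)⟩| = 9 and |⟨(2,7)⟩| = 9, so |H| is a multiple of lcm(9, 9) = 9 and divides |G| = 27.
Closing under the operation: H = {(0,0), (0,3), (0,6), (1,2), (1,5), (1,8), (2,1), (2,4), (2,7)}, so |H| = 9.

9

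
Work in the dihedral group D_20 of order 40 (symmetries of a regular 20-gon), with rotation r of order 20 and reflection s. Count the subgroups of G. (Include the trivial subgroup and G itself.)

48

|G| = 40, so by Lagrange every subgroup order divides 40. Divisors: 1, 2, 4, 5, 8, 10, 20, 40.
Subgroups by order — order 1: 1; order 2: 21; order 4: 11; order 5: 1; order 8: 5; order 10: 5; order 20: 3; order 40: 1.
Total: 1 + 21 + 11 + 1 + 5 + 5 + 3 + 1 = 48.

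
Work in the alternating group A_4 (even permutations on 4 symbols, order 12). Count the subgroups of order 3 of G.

4

|G| = 12 and 3 | 12, so subgroups of order 3 are possible by Lagrange.
The subgroups of order 3 are: {e, (1 2 3), (1 3 2)}; {e, (1 2 4), (1 4 2)}; {e, (1 3 4), (1 4 3)}; {e, (2 3 4), (2 4 3)}.
So G has 4 subgroups of order 3.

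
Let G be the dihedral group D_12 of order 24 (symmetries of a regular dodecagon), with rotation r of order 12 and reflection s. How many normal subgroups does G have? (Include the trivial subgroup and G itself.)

9

G has 34 subgroups. Checking conjugation-invariance by order — order 1: 1/1 normal; order 2: 1/13 normal; order 3: 1/1 normal; order 4: 1/7 normal; order 6: 1/5 normal; order 8: 0/3 normal; order 12: 3/3 normal; order 24: 1/1 normal.
Total normal subgroups: 9.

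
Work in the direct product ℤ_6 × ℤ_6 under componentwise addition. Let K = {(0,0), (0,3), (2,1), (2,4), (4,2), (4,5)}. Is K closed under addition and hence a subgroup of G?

Yes

|K| = 6 divides |G| = 36, consistent with Lagrange.
K contains the identity, every element's inverse is in K, and K is closed under +: it is a subgroup.
In fact K = ⟨(4,5)⟩.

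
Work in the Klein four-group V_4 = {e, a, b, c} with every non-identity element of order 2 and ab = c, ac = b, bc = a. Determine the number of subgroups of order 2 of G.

|G| = 4 and 2 | 4, so subgroups of order 2 are possible by Lagrange.
The subgroups of order 2 are: {e, a}; {e, b}; {e, c}.
So G has 3 subgroups of order 2.

3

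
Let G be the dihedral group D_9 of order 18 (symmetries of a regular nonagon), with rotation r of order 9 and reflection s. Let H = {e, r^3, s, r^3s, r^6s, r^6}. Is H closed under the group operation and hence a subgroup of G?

|H| = 6 divides |G| = 18, consistent with Lagrange.
H contains the identity, every element's inverse is in H, and H is closed under ·: it is a subgroup.

Yes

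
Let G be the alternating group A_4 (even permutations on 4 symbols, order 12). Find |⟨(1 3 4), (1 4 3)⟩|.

3

|⟨(1 3 4)⟩| = 3 and |⟨(1 4 3)⟩| = 3, so |H| is a multiple of lcm(3, 3) = 3 and divides |G| = 12.
Closing under the operation: H = {e, (1 3 4), (1 4 3)}, so |H| = 3.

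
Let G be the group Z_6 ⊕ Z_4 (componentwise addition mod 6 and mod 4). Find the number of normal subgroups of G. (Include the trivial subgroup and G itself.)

16

G is abelian, so every subgroup is normal.
G has 16 subgroups in total, hence 16 normal subgroups.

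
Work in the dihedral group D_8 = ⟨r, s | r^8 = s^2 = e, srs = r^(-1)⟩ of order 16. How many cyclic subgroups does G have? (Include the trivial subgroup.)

Each element a generates a cyclic subgroup ⟨a⟩; distinct elements may generate the same one (a cyclic group of order d has φ(d) generators).
Cyclic subgroups by order — order 1: 1; order 2: 9; order 4: 1; order 8: 1.
Total: 12.

12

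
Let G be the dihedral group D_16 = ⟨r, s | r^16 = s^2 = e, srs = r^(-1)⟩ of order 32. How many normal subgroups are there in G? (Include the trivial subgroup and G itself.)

G has 36 subgroups. Checking conjugation-invariance by order — order 1: 1/1 normal; order 2: 1/17 normal; order 4: 1/9 normal; order 8: 1/5 normal; order 16: 3/3 normal; order 32: 1/1 normal.
Total normal subgroups: 8.

8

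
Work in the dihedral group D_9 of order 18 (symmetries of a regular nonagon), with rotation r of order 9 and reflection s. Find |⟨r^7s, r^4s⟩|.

|⟨r^7s⟩| = 2 and |⟨r^4s⟩| = 2, so |H| is a multiple of lcm(2, 2) = 2 and divides |G| = 18.
Closing under the operation: H = {e, r^3, r^6, rs, r^4s, r^7s}, so |H| = 6.

6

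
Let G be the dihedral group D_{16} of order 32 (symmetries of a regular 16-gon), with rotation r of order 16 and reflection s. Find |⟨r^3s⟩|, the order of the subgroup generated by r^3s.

2

Computing powers of r^3s: the smallest k with (r^3s)^k = e is k = 2.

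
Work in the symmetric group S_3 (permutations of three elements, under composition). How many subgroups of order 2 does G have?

3

|G| = 6 and 2 | 6, so subgroups of order 2 are possible by Lagrange.
The subgroups of order 2 are: {e, (1 2)}; {e, (1 3)}; {e, (2 3)}.
So G has 3 subgroups of order 2.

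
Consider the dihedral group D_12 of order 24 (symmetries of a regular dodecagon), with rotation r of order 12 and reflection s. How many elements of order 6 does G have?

2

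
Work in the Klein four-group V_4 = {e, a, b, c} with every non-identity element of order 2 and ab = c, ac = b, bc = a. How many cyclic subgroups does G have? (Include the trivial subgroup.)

Group the elements of G by the cyclic subgroup they generate; each cyclic subgroup of order d accounts for φ(d) elements.
Cyclic subgroups by order — order 1: 1; order 2: 3.
Total: 4.

4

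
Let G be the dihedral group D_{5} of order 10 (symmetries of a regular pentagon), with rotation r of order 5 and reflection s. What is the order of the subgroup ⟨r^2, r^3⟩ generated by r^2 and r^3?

5

|⟨r^2⟩| = 5 and |⟨r^3⟩| = 5, so |H| is a multiple of lcm(5, 5) = 5 and divides |G| = 10.
Closing under the operation: H = {e, r, r^2, r^3, r^4}, so |H| = 5.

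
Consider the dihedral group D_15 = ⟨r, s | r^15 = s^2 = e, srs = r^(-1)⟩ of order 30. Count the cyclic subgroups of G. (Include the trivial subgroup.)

Each element a generates a cyclic subgroup ⟨a⟩; distinct elements may generate the same one (a cyclic group of order d has φ(d) generators).
Cyclic subgroups by order — order 1: 1; order 2: 15; order 3: 1; order 5: 1; order 15: 1.
Total: 19.

19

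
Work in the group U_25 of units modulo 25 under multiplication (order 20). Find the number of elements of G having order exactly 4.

2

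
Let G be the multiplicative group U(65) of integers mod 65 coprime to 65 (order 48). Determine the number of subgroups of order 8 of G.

3

|G| = 48 and 8 | 48, so subgroups of order 8 are possible by Lagrange.
The subgroups of order 8 are: {1, 12, 14, 27, 38, 51, 53, 64}; {1, 8, 14, 18, 47, 51, 57, 64}; {1, 14, 21, 31, 34, 44, 51, 64}.
So G has 3 subgroups of order 8.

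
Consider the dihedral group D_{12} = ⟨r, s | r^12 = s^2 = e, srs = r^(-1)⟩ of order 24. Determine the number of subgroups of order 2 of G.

13

|G| = 24 and 2 | 24, so subgroups of order 2 are possible by Lagrange.
The subgroups of order 2 are: {e, r^10s}; {e, r^11s}; {e, r^2s}; {e, r^3s}; … (13 in all).
So G has 13 subgroups of order 2.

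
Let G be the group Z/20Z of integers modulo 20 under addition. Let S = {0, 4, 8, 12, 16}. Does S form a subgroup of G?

Yes

|S| = 5 divides |G| = 20, consistent with Lagrange.
S contains the identity, every element's inverse is in S, and S is closed under +: it is a subgroup.
In fact S = ⟨16⟩.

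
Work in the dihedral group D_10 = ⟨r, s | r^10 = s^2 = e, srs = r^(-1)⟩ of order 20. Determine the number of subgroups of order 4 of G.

5

|G| = 20 and 4 | 20, so subgroups of order 4 are possible by Lagrange.
The subgroups of order 4 are: {e, r^5, r^2s, r^7s}; {e, r^5, r^3s, r^8s}; {e, r^5, r^4s, r^9s}; {e, r^5, s, r^5s}; … (5 in all).
So G has 5 subgroups of order 4.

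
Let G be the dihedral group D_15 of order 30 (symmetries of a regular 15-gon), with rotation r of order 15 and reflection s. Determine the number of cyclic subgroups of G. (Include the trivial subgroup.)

Each element a generates a cyclic subgroup ⟨a⟩; distinct elements may generate the same one (a cyclic group of order d has φ(d) generators).
Cyclic subgroups by order — order 1: 1; order 2: 15; order 3: 1; order 5: 1; order 15: 1.
Total: 19.

19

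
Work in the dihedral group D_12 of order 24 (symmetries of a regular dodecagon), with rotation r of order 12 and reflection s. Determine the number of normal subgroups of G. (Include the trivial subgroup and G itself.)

9

G has 34 subgroups. Checking conjugation-invariance by order — order 1: 1/1 normal; order 2: 1/13 normal; order 3: 1/1 normal; order 4: 1/7 normal; order 6: 1/5 normal; order 8: 0/3 normal; order 12: 3/3 normal; order 24: 1/1 normal.
Total normal subgroups: 9.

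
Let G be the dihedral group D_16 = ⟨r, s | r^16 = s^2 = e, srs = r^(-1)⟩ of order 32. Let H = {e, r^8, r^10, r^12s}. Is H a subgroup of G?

No

r^10 ∈ H but its inverse r^6 ∉ H, so H is not a subgroup.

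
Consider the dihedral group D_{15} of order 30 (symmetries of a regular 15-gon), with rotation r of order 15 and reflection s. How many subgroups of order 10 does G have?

3

|G| = 30 and 10 | 30, so subgroups of order 10 are possible by Lagrange.
The subgroups of order 10 are: {e, r^3, r^6, r^9, r^12, rs, r^4s, r^7s, r^10s, r^13s}; {e, r^3, r^6, r^9, r^12, r^2s, r^5s, r^8s, r^11s, r^14s}; {e, r^3, r^6, r^9, r^12, s, r^3s, r^6s, r^9s, r^12s}.
So G has 3 subgroups of order 10.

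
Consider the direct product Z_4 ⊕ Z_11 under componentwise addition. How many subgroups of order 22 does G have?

|G| = 44 and 22 | 44, so subgroups of order 22 are possible by Lagrange.
The subgroups of order 22 are: {(0,0), (0,1), (0,2), (0,3), (0,4), (0,5), (0,6), (0,7), (0,8), (0,9), (0,10), (2,0), (2,1), (2,2), (2,3), (2,4), (2,5), (2,6), (2,7), (2,8), (2,9), (2,10)}.
So G has 1 subgroup of order 22.

1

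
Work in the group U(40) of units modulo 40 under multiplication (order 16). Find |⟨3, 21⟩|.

|⟨3⟩| = 4 and |⟨21⟩| = 2, so |H| is a multiple of lcm(4, 2) = 4 and divides |G| = 16.
Closing under the operation: H = {1, 3, 7, 9, 21, 23, 27, 29}, so |H| = 8.

8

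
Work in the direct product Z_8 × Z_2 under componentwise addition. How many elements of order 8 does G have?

An element (a,b) has order lcm(ord(a), ord(b)); count pairs with lcm equal to 8.
Enumerating gives 8 such elements.

8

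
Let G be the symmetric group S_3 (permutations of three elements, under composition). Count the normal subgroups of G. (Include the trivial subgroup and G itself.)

3

G has 6 subgroups. Checking conjugation-invariance by order — order 1: 1/1 normal; order 2: 0/3 normal; order 3: 1/1 normal; order 6: 1/1 normal.
Total normal subgroups: 3.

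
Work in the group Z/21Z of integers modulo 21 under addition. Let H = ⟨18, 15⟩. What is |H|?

|⟨18⟩| = 7 and |⟨15⟩| = 7, so |H| is a multiple of lcm(7, 7) = 7 and divides |G| = 21.
Closing under the operation: H = {0, 3, 6, 9, 12, 15, 18}, so |H| = 7.

7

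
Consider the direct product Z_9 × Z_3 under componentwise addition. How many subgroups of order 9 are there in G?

|G| = 27 and 9 | 27, so subgroups of order 9 are possible by Lagrange.
The subgroups of order 9 are: {(0,0), (0,1), (0,2), (3,0), (3,1), (3,2), (6,0), (6,1), (6,2)}; {(0,0), (1,0), (2,0), (3,0), (4,0), (5,0), (6,0), (7,0), (8,0)}; {(0,0), (1,1), (2,2), (3,0), (4,1), (5,2), (6,0), (7,1), (8,2)}; {(0,0), (1,2), (2,1), (3,0), (4,2), (5,1), (6,0), (7,2), (8,1)}.
So G has 4 subgroups of order 9.

4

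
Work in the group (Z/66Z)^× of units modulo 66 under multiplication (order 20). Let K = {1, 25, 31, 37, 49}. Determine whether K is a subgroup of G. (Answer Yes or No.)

Yes

|K| = 5 divides |G| = 20, consistent with Lagrange.
K contains the identity, every element's inverse is in K, and K is closed under ·: it is a subgroup.
In fact K = ⟨49⟩.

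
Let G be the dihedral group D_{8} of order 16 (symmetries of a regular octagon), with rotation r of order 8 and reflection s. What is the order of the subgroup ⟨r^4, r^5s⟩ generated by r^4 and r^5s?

|⟨r^4⟩| = 2 and |⟨r^5s⟩| = 2, so |H| is a multiple of lcm(2, 2) = 2 and divides |G| = 16.
Closing under the operation: H = {e, r^4, rs, r^5s}, so |H| = 4.

4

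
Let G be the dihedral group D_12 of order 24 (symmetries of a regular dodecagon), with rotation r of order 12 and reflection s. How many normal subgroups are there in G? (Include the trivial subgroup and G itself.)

9

G has 34 subgroups. Checking conjugation-invariance by order — order 1: 1/1 normal; order 2: 1/13 normal; order 3: 1/1 normal; order 4: 1/7 normal; order 6: 1/5 normal; order 8: 0/3 normal; order 12: 3/3 normal; order 24: 1/1 normal.
Total normal subgroups: 9.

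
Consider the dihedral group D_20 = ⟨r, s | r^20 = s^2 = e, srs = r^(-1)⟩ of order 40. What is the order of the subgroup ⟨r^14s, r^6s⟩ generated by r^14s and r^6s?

10

|⟨r^14s⟩| = 2 and |⟨r^6s⟩| = 2, so |H| is a multiple of lcm(2, 2) = 2 and divides |G| = 40.
Closing under the operation: H = {e, r^4, r^8, r^12, r^16, r^2s, r^6s, r^10s, r^14s, r^18s}, so |H| = 10.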